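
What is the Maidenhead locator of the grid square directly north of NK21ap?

Latitude subsquare p = 15; +1 → 16 = q.
The longitude characters are unchanged.

NK21aq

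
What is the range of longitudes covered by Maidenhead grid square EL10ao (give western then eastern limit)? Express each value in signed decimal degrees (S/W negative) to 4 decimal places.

-98.0000, -97.9167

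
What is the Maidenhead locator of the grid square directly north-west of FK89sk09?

FK89rl90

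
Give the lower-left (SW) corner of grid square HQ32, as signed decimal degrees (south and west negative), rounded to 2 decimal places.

72.00, -34.00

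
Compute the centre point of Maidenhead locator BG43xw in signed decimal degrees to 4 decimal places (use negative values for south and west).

-26.0625, -150.0417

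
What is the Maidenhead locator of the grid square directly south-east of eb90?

Longitude square 9; +1 → 10, wraps to 0, carry into field.
Longitude field E = 4; +1 → 5 = F.
Latitude square 0; −1 → -1, wraps to 9, carry into field.
Latitude field B = 1; −1 → 0 = A.

FA09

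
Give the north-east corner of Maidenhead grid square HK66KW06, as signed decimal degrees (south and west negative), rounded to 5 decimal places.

16.94583, -27.15833

Field H=7, K=10: +7·20° lon, +10·10° lat → SW at lon -40°, lat 10°.
Square 6, 6: +6·2° lon, +6·1° lat → SW at lon -28°, lat 16°.
Subsquare k=10, w=22: +10·0.0833333° lon, +22·0.0416667° lat → SW at lon -27.1667°, lat 16.9167°.
Extended square 0, 6: +0·0.00833333° lon, +6·0.00416667° lat → SW at lon -27.1667°, lat 16.9417°.
Cell spans 0.00833333° lon × 0.00416667° lat. NE corner is SW corner plus one full cell.
latitude 16.94583, longitude -27.15833.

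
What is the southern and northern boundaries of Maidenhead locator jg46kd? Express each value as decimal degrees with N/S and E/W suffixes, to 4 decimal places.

23.8750° S, 23.8333° S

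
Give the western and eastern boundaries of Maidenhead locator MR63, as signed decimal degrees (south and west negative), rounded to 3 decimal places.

72.000, 74.000

Field M=12, R=17: +12·20° lon, +17·10° lat → SW at lon 60°, lat 80°.
Square 6, 3: +6·2° lon, +3·1° lat → SW at lon 72°, lat 83°.
Cell spans 2° lon × 1° lat.
west 72.000, east 74.000.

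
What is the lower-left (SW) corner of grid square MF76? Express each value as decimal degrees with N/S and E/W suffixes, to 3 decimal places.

Field M=12, F=5: +12·20° lon, +5·10° lat → SW at lon 60°, lat -40°.
Square 7, 6: +7·2° lon, +6·1° lat → SW at lon 74°, lat -34°.
latitude 34.000° S, longitude 74.000° E.

34.000° S, 74.000° E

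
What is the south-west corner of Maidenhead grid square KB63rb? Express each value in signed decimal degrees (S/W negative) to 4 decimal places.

Field K=10, B=1: +10·20° lon, +1·10° lat → SW at lon 20°, lat -80°.
Square 6, 3: +6·2° lon, +3·1° lat → SW at lon 32°, lat -77°.
Subsquare r=17, b=1: +17·0.0833333° lon, +1·0.0416667° lat → SW at lon 33.4167°, lat -76.9583°.
latitude -76.9583, longitude 33.4167.

-76.9583, 33.4167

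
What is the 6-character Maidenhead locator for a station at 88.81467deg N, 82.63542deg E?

Shift to the Maidenhead origin (180°W, 90°S): lon 262.6354, lat 178.8147.
Field (20°×10°, letters A–R): lon ⌊262.6354/20⌋ = 13 → N; lat ⌊178.8147/10⌋ = 17 → R.
Square (2°×1°, digits 0–9): lon ⌊2.6354/2⌋ = 1; lat ⌊8.8147/1⌋ = 8.
Subsquare (5′×2.5′, letters a–x): lon ⌊0.6354/0.0833333⌋ = 7 → h; lat ⌊0.8147/0.0416667⌋ = 19 → t.

NR18ht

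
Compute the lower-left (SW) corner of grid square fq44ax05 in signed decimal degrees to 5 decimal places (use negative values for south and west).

Field F=5, Q=16: +5·20° lon, +16·10° lat → SW at lon -80°, lat 70°.
Square 4, 4: +4·2° lon, +4·1° lat → SW at lon -72°, lat 74°.
Subsquare a=0, x=23: +0·0.0833333° lon, +23·0.0416667° lat → SW at lon -72°, lat 74.9583°.
Extended square 0, 5: +0·0.00833333° lon, +5·0.00416667° lat → SW at lon -72°, lat 74.9792°.
latitude 74.97917, longitude -72.00000.

74.97917, -72.00000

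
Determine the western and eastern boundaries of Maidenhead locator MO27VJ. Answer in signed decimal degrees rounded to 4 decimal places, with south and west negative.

65.7500, 65.8333

Field M=12, O=14: +12·20° lon, +14·10° lat → SW at lon 60°, lat 50°.
Square 2, 7: +2·2° lon, +7·1° lat → SW at lon 64°, lat 57°.
Subsquare v=21, j=9: +21·0.0833333° lon, +9·0.0416667° lat → SW at lon 65.75°, lat 57.375°.
Cell spans 0.0833333° lon × 0.0416667° lat.
west 65.7500, east 65.8333.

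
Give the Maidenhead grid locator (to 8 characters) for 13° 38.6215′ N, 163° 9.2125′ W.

AK83kp14

Offset from 180°W / 90°S: lon 16.84646°, lat 103.64369°.
Field: lon ⌊16.84646/20⌋ = 0 → A; lat ⌊103.64369/10⌋ = 10 → K.
Square: lon ⌊16.84646/2⌋ = 8; lat ⌊3.64369/1⌋ = 3.
Subsquare: lon ⌊0.84646/0.0833333⌋ = 10 → k; lat ⌊0.64369/0.0416667⌋ = 15 → p.
Extended square: lon ⌊0.01313/0.00833333⌋ = 1; lat ⌊0.01869/0.00416667⌋ = 4.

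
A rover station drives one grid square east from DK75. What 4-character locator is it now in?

DK85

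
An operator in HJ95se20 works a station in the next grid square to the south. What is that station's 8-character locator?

HJ95sd29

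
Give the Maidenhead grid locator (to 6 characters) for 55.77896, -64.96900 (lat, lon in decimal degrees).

FO75ms

Offset from 180°W / 90°S: lon 115.0310°, lat 145.7790°.
Field: 115.0310/20 → 5 → F, 145.7790/10 → 14 → O; chars FO.
Square: 15.0310/2 → 7, 5.7790/1 → 5; chars 75.
Subsquare: 1.0310/0.0833333 → 12 → m, 0.7790/0.0416667 → 18 → s; chars ms.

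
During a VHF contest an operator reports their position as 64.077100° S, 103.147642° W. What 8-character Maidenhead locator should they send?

Offset from 180°W / 90°S: lon 76.85236°, lat 25.92290°.
Field: 76.85236/20 → 3 → D, 25.92290/10 → 2 → C; chars DC.
Square: 16.85236/2 → 8, 5.92290/1 → 5; chars 85.
Subsquare: 0.85236/0.0833333 → 10 → k, 0.92290/0.0416667 → 22 → w; chars kw.
Extended square: 0.01902/0.00833333 → 2, 0.00623/0.00416667 → 1; chars 21.

DC85kw21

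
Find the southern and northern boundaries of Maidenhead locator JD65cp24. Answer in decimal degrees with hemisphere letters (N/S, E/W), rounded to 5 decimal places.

54.35833° S, 54.35417° S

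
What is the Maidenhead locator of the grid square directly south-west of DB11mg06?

Longitude extended square 0; −1 → -1, wraps to 9, carry into subsquare.
Longitude subsquare m = 12; −1 → 11 = l.
Latitude extended square 6; −1 → 5.

DB11lg95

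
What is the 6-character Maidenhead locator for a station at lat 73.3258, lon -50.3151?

GQ43uh

Offset from 180°W / 90°S: lon 129.6849°, lat 163.3258°.
Field: 129.6849/20 → 6 → G, 163.3258/10 → 16 → Q; chars GQ.
Square: 9.6849/2 → 4, 3.3258/1 → 3; chars 43.
Subsquare: 1.6849/0.0833333 → 20 → u, 0.3258/0.0416667 → 7 → h; chars uh.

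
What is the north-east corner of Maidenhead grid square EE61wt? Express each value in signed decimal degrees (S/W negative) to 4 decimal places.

-48.1667, -86.0833

Field E=4, E=4: +4·20° lon, +4·10° lat → SW at lon -100°, lat -50°.
Square 6, 1: +6·2° lon, +1·1° lat → SW at lon -88°, lat -49°.
Subsquare w=22, t=19: +22·0.0833333° lon, +19·0.0416667° lat → SW at lon -86.1667°, lat -48.2083°.
Cell spans 0.0833333° lon × 0.0416667° lat. NE corner is SW corner plus one full cell.
latitude -48.1667, longitude -86.0833.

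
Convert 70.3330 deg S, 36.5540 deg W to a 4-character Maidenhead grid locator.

Add 180° to longitude and 90° to latitude: 143.45, 19.67.
Field (20°×10°, letters A–R): lon ⌊143.45/20⌋ = 7 → H; lat ⌊19.67/10⌋ = 1 → B.
Square (2°×1°, digits 0–9): lon ⌊3.45/2⌋ = 1; lat ⌊9.67/1⌋ = 9.

HB19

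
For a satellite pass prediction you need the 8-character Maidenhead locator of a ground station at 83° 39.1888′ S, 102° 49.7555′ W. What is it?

Offset from 180°W / 90°S: lon 77.17074°, lat 6.34685°.
Field: lon ⌊77.17074/20⌋ = 3 → D; lat ⌊6.34685/10⌋ = 0 → A.
Square: lon ⌊17.17074/2⌋ = 8; lat ⌊6.34685/1⌋ = 6.
Subsquare: lon ⌊1.17074/0.0833333⌋ = 14 → o; lat ⌊0.34685/0.0416667⌋ = 8 → i.
Extended square: lon ⌊0.00408/0.00833333⌋ = 0; lat ⌊0.01352/0.00416667⌋ = 3.

DA86oi03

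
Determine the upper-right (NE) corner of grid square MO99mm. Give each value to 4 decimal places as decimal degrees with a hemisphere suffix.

Field M=12, O=14: +12·20° lon, +14·10° lat → SW at lon 60°, lat 50°.
Square 9, 9: +9·2° lon, +9·1° lat → SW at lon 78°, lat 59°.
Subsquare m=12, m=12: +12·0.0833333° lon, +12·0.0416667° lat → SW at lon 79°, lat 59.5°.
Cell spans 0.0833333° lon × 0.0416667° lat. NE corner is SW corner plus one full cell.
latitude 59.5417° N, longitude 79.0833° E.

59.5417° N, 79.0833° E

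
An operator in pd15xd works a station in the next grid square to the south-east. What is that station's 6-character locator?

PD25ac

Longitude subsquare x = 23; +1 → 24, wraps to 0 = a, carry into square.
Longitude square 1; +1 → 2.
Latitude subsquare d = 3; −1 → 2 = c.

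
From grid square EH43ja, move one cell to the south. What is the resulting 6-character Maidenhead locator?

Latitude subsquare a = 0; −1 → -1, wraps to 23 = x, carry into square.
Latitude square 3; −1 → 2.
The longitude characters are unchanged.

EH42jx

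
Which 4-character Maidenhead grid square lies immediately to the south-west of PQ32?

PQ21

Longitude square 3; −1 → 2.
Latitude square 2; −1 → 1.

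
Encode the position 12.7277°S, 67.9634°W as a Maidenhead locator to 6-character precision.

FH67ag

Add 180° to longitude and 90° to latitude: 112.0366, 77.2723.
Field (20°×10°, letters A–R): lon ⌊112.0366/20⌋ = 5 → F; lat ⌊77.2723/10⌋ = 7 → H.
Square (2°×1°, digits 0–9): lon ⌊12.0366/2⌋ = 6; lat ⌊7.2723/1⌋ = 7.
Subsquare (5′×2.5′, letters a–x): lon ⌊0.0366/0.0833333⌋ = 0 → a; lat ⌊0.2723/0.0416667⌋ = 6 → g.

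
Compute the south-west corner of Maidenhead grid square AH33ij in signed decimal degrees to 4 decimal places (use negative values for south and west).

-16.6250, -173.3333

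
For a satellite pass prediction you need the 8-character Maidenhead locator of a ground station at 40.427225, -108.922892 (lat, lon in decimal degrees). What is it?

DN50mk92

Shift to the Maidenhead origin (180°W, 90°S): lon 71.07711, lat 130.42722.
Field: lon ⌊71.07711/20⌋ = 3 → D; lat ⌊130.42722/10⌋ = 13 → N.
Square: lon ⌊11.07711/2⌋ = 5; lat ⌊0.42722/1⌋ = 0.
Subsquare: lon ⌊1.07711/0.0833333⌋ = 12 → m; lat ⌊0.42722/0.0416667⌋ = 10 → k.
Extended square: lon ⌊0.07711/0.00833333⌋ = 9; lat ⌊0.01056/0.00416667⌋ = 2.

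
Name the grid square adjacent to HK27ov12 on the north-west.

HK27ov03

Longitude extended square 1; −1 → 0.
Latitude extended square 2; +1 → 3.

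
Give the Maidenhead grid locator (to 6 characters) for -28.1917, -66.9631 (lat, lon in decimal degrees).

Shift to the Maidenhead origin (180°W, 90°S): lon 113.0369, lat 61.8083.
Field: lon ⌊113.0369/20⌋ = 5 → F; lat ⌊61.8083/10⌋ = 6 → G.
Square: lon ⌊13.0369/2⌋ = 6; lat ⌊1.8083/1⌋ = 1.
Subsquare: lon ⌊1.0369/0.0833333⌋ = 12 → m; lat ⌊0.8083/0.0416667⌋ = 19 → t.

FG61mt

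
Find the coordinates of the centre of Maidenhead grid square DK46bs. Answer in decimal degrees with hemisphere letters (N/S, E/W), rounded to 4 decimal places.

16.7708° N, 111.8750° W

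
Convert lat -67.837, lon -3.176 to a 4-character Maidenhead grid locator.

IC82

Shift to the Maidenhead origin (180°W, 90°S): lon 176.82, lat 22.16.
Field (20°×10°, letters A–R): lon ⌊176.82/20⌋ = 8 → I; lat ⌊22.16/10⌋ = 2 → C.
Square (2°×1°, digits 0–9): lon ⌊16.82/2⌋ = 8; lat ⌊2.16/1⌋ = 2.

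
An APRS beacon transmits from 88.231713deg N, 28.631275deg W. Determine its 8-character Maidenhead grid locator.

Offset from 180°W / 90°S: lon 151.36873°, lat 178.23171°.
Field: lon ⌊151.36873/20⌋ = 7 → H; lat ⌊178.23171/10⌋ = 17 → R.
Square: lon ⌊11.36873/2⌋ = 5; lat ⌊8.23171/1⌋ = 8.
Subsquare: lon ⌊1.36873/0.0833333⌋ = 16 → q; lat ⌊0.23171/0.0416667⌋ = 5 → f.
Extended square: lon ⌊0.03539/0.00833333⌋ = 4; lat ⌊0.02338/0.00416667⌋ = 5.

HR58qf45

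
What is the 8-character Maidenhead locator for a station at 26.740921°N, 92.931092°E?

NL66lr17

Shift to the Maidenhead origin (180°W, 90°S): lon 272.93109, lat 116.74092.
Field: 272.93109/20 → 13 → N, 116.74092/10 → 11 → L; chars NL.
Square: 12.93109/2 → 6, 6.74092/1 → 6; chars 66.
Subsquare: 0.93109/0.0833333 → 11 → l, 0.74092/0.0416667 → 17 → r; chars lr.
Extended square: 0.01443/0.00833333 → 1, 0.03259/0.00416667 → 7; chars 17.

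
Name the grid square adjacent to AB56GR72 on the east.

AB56gr82

Longitude extended square 7; +1 → 8.
The latitude characters are unchanged.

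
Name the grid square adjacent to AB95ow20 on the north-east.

AB95ow31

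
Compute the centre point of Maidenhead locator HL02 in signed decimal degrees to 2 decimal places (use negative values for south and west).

22.50, -39.00

Field H=7, L=11: +7·20° lon, +11·10° lat → SW at lon -40°, lat 20°.
Square 0, 2: +0·2° lon, +2·1° lat → SW at lon -40°, lat 22°.
Cell spans 2° lon × 1° lat. Centre is SW corner plus half of each.
latitude 22.50, longitude -39.00.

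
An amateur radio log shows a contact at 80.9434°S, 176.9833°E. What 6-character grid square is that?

RA89lb

Shift to the Maidenhead origin (180°W, 90°S): lon 356.9833, lat 9.0566.
Field (20°×10°, letters A–R): 356.9833/20 → 17 → R, 9.0566/10 → 0 → A; chars RA.
Square (2°×1°, digits 0–9): 16.9833/2 → 8, 9.0566/1 → 9; chars 89.
Subsquare (5′×2.5′, letters a–x): 0.9833/0.0833333 → 11 → l, 0.0566/0.0416667 → 1 → b; chars lb.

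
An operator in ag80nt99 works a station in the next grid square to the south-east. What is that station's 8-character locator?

Longitude extended square 9; +1 → 10, wraps to 0, carry into subsquare.
Longitude subsquare n = 13; +1 → 14 = o.
Latitude extended square 9; −1 → 8.

AG80ot08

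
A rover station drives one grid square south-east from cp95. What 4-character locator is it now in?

DP04

Longitude square 9; +1 → 10, wraps to 0, carry into field.
Longitude field C = 2; +1 → 3 = D.
Latitude square 5; −1 → 4.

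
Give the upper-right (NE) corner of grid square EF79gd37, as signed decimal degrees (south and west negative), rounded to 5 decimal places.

-30.84167, -85.46667

Field E=4, F=5: +4·20° lon, +5·10° lat → SW at lon -100°, lat -40°.
Square 7, 9: +7·2° lon, +9·1° lat → SW at lon -86°, lat -31°.
Subsquare g=6, d=3: +6·0.0833333° lon, +3·0.0416667° lat → SW at lon -85.5°, lat -30.875°.
Extended square 3, 7: +3·0.00833333° lon, +7·0.00416667° lat → SW at lon -85.475°, lat -30.8458°.
Cell spans 0.00833333° lon × 0.00416667° lat. NE corner is SW corner plus one full cell.
latitude -30.84167, longitude -85.46667.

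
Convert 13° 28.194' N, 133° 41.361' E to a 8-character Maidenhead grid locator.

Offset from 180°W / 90°S: lon 313.68935°, lat 103.46990°.
Field: 313.68935/20 → 15 → P, 103.46990/10 → 10 → K; chars PK.
Square: 13.68935/2 → 6, 3.46990/1 → 3; chars 63.
Subsquare: 1.68935/0.0833333 → 20 → u, 0.46990/0.0416667 → 11 → l; chars ul.
Extended square: 0.02268/0.00833333 → 2, 0.01157/0.00416667 → 2; chars 22.

PK63ul22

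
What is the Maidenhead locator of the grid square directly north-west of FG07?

Longitude square 0; −1 → -1, wraps to 9, carry into field.
Longitude field F = 5; −1 → 4 = E.
Latitude square 7; +1 → 8.

EG98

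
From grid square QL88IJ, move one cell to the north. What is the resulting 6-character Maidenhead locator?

Latitude subsquare j = 9; +1 → 10 = k.
The longitude characters are unchanged.

QL88ik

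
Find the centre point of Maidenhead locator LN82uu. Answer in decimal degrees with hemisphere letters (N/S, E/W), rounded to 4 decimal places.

Field L=11, N=13: +11·20° lon, +13·10° lat → SW at lon 40°, lat 40°.
Square 8, 2: +8·2° lon, +2·1° lat → SW at lon 56°, lat 42°.
Subsquare u=20, u=20: +20·0.0833333° lon, +20·0.0416667° lat → SW at lon 57.6667°, lat 42.8333°.
Cell spans 0.0833333° lon × 0.0416667° lat. Centre is SW corner plus half of each.
latitude 42.8542° N, longitude 57.7083° E.

42.8542° N, 57.7083° E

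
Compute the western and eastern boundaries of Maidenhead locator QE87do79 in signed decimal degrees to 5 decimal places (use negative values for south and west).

156.30833, 156.31667

Field Q=16, E=4: +16·20° lon, +4·10° lat → SW at lon 140°, lat -50°.
Square 8, 7: +8·2° lon, +7·1° lat → SW at lon 156°, lat -43°.
Subsquare d=3, o=14: +3·0.0833333° lon, +14·0.0416667° lat → SW at lon 156.25°, lat -42.4167°.
Extended square 7, 9: +7·0.00833333° lon, +9·0.00416667° lat → SW at lon 156.308°, lat -42.3792°.
Cell spans 0.00833333° lon × 0.00416667° lat.
west 156.30833, east 156.31667.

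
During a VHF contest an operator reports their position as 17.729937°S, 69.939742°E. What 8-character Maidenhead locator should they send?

MH42xg24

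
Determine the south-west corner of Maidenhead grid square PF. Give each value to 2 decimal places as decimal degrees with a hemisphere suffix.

Field P=15, F=5: +15·20° lon, +5·10° lat → SW at lon 120°, lat -40°.
latitude 40.00° S, longitude 120.00° E.

40.00° S, 120.00° E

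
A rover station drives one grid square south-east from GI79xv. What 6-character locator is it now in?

Longitude subsquare x = 23; +1 → 24, wraps to 0 = a, carry into square.
Longitude square 7; +1 → 8.
Latitude subsquare v = 21; −1 → 20 = u.

GI89au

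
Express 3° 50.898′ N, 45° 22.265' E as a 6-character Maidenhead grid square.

Offset from 180°W / 90°S: lon 225.3711°, lat 93.8483°.
Field: 225.3711/20 → 11 → L, 93.8483/10 → 9 → J; chars LJ.
Square: 5.3711/2 → 2, 3.8483/1 → 3; chars 23.
Subsquare: 1.3711/0.0833333 → 16 → q, 0.8483/0.0416667 → 20 → u; chars qu.

LJ23qu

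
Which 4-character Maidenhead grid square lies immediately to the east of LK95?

Longitude square 9; +1 → 10, wraps to 0, carry into field.
Longitude field L = 11; +1 → 12 = M.
The latitude characters are unchanged.

MK05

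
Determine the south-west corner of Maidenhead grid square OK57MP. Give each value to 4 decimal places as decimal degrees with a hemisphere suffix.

Field O=14, K=10: +14·20° lon, +10·10° lat → SW at lon 100°, lat 10°.
Square 5, 7: +5·2° lon, +7·1° lat → SW at lon 110°, lat 17°.
Subsquare m=12, p=15: +12·0.0833333° lon, +15·0.0416667° lat → SW at lon 111°, lat 17.625°.
latitude 17.6250° N, longitude 111.0000° E.

17.6250° N, 111.0000° E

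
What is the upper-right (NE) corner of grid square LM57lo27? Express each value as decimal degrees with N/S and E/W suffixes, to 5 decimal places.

37.61667° N, 50.94167° E

Field L=11, M=12: +11·20° lon, +12·10° lat → SW at lon 40°, lat 30°.
Square 5, 7: +5·2° lon, +7·1° lat → SW at lon 50°, lat 37°.
Subsquare l=11, o=14: +11·0.0833333° lon, +14·0.0416667° lat → SW at lon 50.9167°, lat 37.5833°.
Extended square 2, 7: +2·0.00833333° lon, +7·0.00416667° lat → SW at lon 50.9333°, lat 37.6125°.
Cell spans 0.00833333° lon × 0.00416667° lat. NE corner is SW corner plus one full cell.
latitude 37.61667° N, longitude 50.94167° E.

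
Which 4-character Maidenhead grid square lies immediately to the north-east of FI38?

FI49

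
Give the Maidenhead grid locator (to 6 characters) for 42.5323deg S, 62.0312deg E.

Shift to the Maidenhead origin (180°W, 90°S): lon 242.0312, lat 47.4677.
Field: 242.0312/20 → 12 → M, 47.4677/10 → 4 → E; chars ME.
Square: 2.0312/2 → 1, 7.4677/1 → 7; chars 17.
Subsquare: 0.0312/0.0833333 → 0 → a, 0.4677/0.0416667 → 11 → l; chars al.

ME17al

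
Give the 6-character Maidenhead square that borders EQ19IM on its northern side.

Latitude subsquare m = 12; +1 → 13 = n.
The longitude characters are unchanged.

EQ19in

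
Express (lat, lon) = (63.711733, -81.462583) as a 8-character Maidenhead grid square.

Offset from 180°W / 90°S: lon 98.53742°, lat 153.71173°.
Field (20°×10°, letters A–R): 98.53742/20 → 4 → E, 153.71173/10 → 15 → P; chars EP.
Square (2°×1°, digits 0–9): 18.53742/2 → 9, 3.71173/1 → 3; chars 93.
Subsquare (5′×2.5′, letters a–x): 0.53742/0.0833333 → 6 → g, 0.71173/0.0416667 → 17 → r; chars gr.
Extended square (30″×15″, digits 0–9): 0.03742/0.00833333 → 4, 0.00340/0.00416667 → 0; chars 40.

EP93gr40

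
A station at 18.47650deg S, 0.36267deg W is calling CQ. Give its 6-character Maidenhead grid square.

IH91tm

Shift to the Maidenhead origin (180°W, 90°S): lon 179.6373, lat 71.5235.
Field: lon ⌊179.6373/20⌋ = 8 → I; lat ⌊71.5235/10⌋ = 7 → H.
Square: lon ⌊19.6373/2⌋ = 9; lat ⌊1.5235/1⌋ = 1.
Subsquare: lon ⌊1.6373/0.0833333⌋ = 19 → t; lat ⌊0.5235/0.0416667⌋ = 12 → m.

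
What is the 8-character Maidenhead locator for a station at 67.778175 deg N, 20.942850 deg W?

Add 180° to longitude and 90° to latitude: 159.05715, 157.77818.
Field (20°×10°, letters A–R): lon ⌊159.05715/20⌋ = 7 → H; lat ⌊157.77818/10⌋ = 15 → P.
Square (2°×1°, digits 0–9): lon ⌊19.05715/2⌋ = 9; lat ⌊7.77818/1⌋ = 7.
Subsquare (5′×2.5′, letters a–x): lon ⌊1.05715/0.0833333⌋ = 12 → m; lat ⌊0.77818/0.0416667⌋ = 18 → s.
Extended square (30″×15″, digits 0–9): lon ⌊0.05715/0.00833333⌋ = 6; lat ⌊0.02818/0.00416667⌋ = 6.

HP97ms66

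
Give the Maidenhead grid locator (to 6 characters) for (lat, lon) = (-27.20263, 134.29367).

PG72dt

Add 180° to longitude and 90° to latitude: 314.2937, 62.7974.
Field (20°×10°, letters A–R): lon ⌊314.2937/20⌋ = 15 → P; lat ⌊62.7974/10⌋ = 6 → G.
Square (2°×1°, digits 0–9): lon ⌊14.2937/2⌋ = 7; lat ⌊2.7974/1⌋ = 2.
Subsquare (5′×2.5′, letters a–x): lon ⌊0.2937/0.0833333⌋ = 3 → d; lat ⌊0.7974/0.0416667⌋ = 19 → t.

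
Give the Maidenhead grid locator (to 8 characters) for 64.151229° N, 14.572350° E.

JP74gd86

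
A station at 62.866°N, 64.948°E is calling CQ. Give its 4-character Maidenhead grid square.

MP22

Add 180° to longitude and 90° to latitude: 244.95, 152.87.
Field: lon ⌊244.95/20⌋ = 12 → M; lat ⌊152.87/10⌋ = 15 → P.
Square: lon ⌊4.95/2⌋ = 2; lat ⌊2.87/1⌋ = 2.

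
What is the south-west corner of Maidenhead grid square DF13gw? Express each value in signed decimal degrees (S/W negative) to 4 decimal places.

-36.0833, -117.5000

Field D=3, F=5: +3·20° lon, +5·10° lat → SW at lon -120°, lat -40°.
Square 1, 3: +1·2° lon, +3·1° lat → SW at lon -118°, lat -37°.
Subsquare g=6, w=22: +6·0.0833333° lon, +22·0.0416667° lat → SW at lon -117.5°, lat -36.0833°.
latitude -36.0833, longitude -117.5000.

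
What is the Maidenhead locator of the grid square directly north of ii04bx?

Latitude subsquare x = 23; +1 → 24, wraps to 0 = a, carry into square.
Latitude square 4; +1 → 5.
The longitude characters are unchanged.

II05ba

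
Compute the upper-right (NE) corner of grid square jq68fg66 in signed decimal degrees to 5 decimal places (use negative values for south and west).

Field J=9, Q=16: +9·20° lon, +16·10° lat → SW at lon 0°, lat 70°.
Square 6, 8: +6·2° lon, +8·1° lat → SW at lon 12°, lat 78°.
Subsquare f=5, g=6: +5·0.0833333° lon, +6·0.0416667° lat → SW at lon 12.4167°, lat 78.25°.
Extended square 6, 6: +6·0.00833333° lon, +6·0.00416667° lat → SW at lon 12.4667°, lat 78.275°.
Cell spans 0.00833333° lon × 0.00416667° lat. NE corner is SW corner plus one full cell.
latitude 78.27917, longitude 12.47500.

78.27917, 12.47500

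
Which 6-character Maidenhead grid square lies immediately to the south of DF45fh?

DF45fg

Latitude subsquare h = 7; −1 → 6 = g.
The longitude characters are unchanged.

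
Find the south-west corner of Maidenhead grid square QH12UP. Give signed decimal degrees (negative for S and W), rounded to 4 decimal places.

-17.3750, 143.6667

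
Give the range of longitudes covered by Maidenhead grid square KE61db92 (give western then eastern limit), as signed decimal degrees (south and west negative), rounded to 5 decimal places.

32.32500, 32.33333

Field K=10, E=4: +10·20° lon, +4·10° lat → SW at lon 20°, lat -50°.
Square 6, 1: +6·2° lon, +1·1° lat → SW at lon 32°, lat -49°.
Subsquare d=3, b=1: +3·0.0833333° lon, +1·0.0416667° lat → SW at lon 32.25°, lat -48.9583°.
Extended square 9, 2: +9·0.00833333° lon, +2·0.00416667° lat → SW at lon 32.325°, lat -48.95°.
Cell spans 0.00833333° lon × 0.00416667° lat.
west 32.32500, east 32.33333.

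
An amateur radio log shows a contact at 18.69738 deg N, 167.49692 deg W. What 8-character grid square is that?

Shift to the Maidenhead origin (180°W, 90°S): lon 12.50308, lat 108.69738.
Field: lon ⌊12.50308/20⌋ = 0 → A; lat ⌊108.69738/10⌋ = 10 → K.
Square: lon ⌊12.50308/2⌋ = 6; lat ⌊8.69738/1⌋ = 8.
Subsquare: lon ⌊0.50308/0.0833333⌋ = 6 → g; lat ⌊0.69738/0.0416667⌋ = 16 → q.
Extended square: lon ⌊0.00308/0.00833333⌋ = 0; lat ⌊0.03071/0.00416667⌋ = 7.

AK68gq07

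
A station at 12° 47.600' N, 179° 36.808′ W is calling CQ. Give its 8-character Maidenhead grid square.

AK02et60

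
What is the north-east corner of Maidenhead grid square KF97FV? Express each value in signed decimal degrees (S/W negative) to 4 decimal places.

-32.0833, 38.5000

Field K=10, F=5: +10·20° lon, +5·10° lat → SW at lon 20°, lat -40°.
Square 9, 7: +9·2° lon, +7·1° lat → SW at lon 38°, lat -33°.
Subsquare f=5, v=21: +5·0.0833333° lon, +21·0.0416667° lat → SW at lon 38.4167°, lat -32.125°.
Cell spans 0.0833333° lon × 0.0416667° lat. NE corner is SW corner plus one full cell.
latitude -32.0833, longitude 38.5000.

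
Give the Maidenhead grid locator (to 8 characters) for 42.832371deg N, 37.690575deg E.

KN82ut29

Shift to the Maidenhead origin (180°W, 90°S): lon 217.69057, lat 132.83237.
Field: lon ⌊217.69057/20⌋ = 10 → K; lat ⌊132.83237/10⌋ = 13 → N.
Square: lon ⌊17.69057/2⌋ = 8; lat ⌊2.83237/1⌋ = 2.
Subsquare: lon ⌊1.69057/0.0833333⌋ = 20 → u; lat ⌊0.83237/0.0416667⌋ = 19 → t.
Extended square: lon ⌊0.02391/0.00833333⌋ = 2; lat ⌊0.04070/0.00416667⌋ = 9.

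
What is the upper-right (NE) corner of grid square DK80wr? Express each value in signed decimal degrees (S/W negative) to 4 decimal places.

Field D=3, K=10: +3·20° lon, +10·10° lat → SW at lon -120°, lat 10°.
Square 8, 0: +8·2° lon, +0·1° lat → SW at lon -104°, lat 10°.
Subsquare w=22, r=17: +22·0.0833333° lon, +17·0.0416667° lat → SW at lon -102.167°, lat 10.7083°.
Cell spans 0.0833333° lon × 0.0416667° lat. NE corner is SW corner plus one full cell.
latitude 10.7500, longitude -102.0833.

10.7500, -102.0833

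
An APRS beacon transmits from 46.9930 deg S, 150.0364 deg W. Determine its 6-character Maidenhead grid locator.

BE43xa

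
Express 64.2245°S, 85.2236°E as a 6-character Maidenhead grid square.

NC25os

Add 180° to longitude and 90° to latitude: 265.2236, 25.7755.
Field: 265.2236/20 → 13 → N, 25.7755/10 → 2 → C; chars NC.
Square: 5.2236/2 → 2, 5.7755/1 → 5; chars 25.
Subsquare: 1.2236/0.0833333 → 14 → o, 0.7755/0.0416667 → 18 → s; chars os.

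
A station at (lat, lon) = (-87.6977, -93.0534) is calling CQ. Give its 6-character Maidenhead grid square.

EA32lh

Add 180° to longitude and 90° to latitude: 86.9466, 2.3023.
Field: 86.9466/20 → 4 → E, 2.3023/10 → 0 → A; chars EA.
Square: 6.9466/2 → 3, 2.3023/1 → 2; chars 32.
Subsquare: 0.9466/0.0833333 → 11 → l, 0.3023/0.0416667 → 7 → h; chars lh.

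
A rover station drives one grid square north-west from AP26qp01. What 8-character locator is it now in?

AP26pp92

Longitude extended square 0; −1 → -1, wraps to 9, carry into subsquare.
Longitude subsquare q = 16; −1 → 15 = p.
Latitude extended square 1; +1 → 2.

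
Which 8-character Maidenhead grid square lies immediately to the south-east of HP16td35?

HP16td44

Longitude extended square 3; +1 → 4.
Latitude extended square 5; −1 → 4.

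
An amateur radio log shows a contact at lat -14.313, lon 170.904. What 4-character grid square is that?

RH55

Add 180° to longitude and 90° to latitude: 350.90, 75.69.
Field (20°×10°, letters A–R): 350.90/20 → 17 → R, 75.69/10 → 7 → H; chars RH.
Square (2°×1°, digits 0–9): 10.90/2 → 5, 5.69/1 → 5; chars 55.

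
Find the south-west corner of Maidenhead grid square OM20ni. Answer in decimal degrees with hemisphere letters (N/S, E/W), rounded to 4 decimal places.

Field O=14, M=12: +14·20° lon, +12·10° lat → SW at lon 100°, lat 30°.
Square 2, 0: +2·2° lon, +0·1° lat → SW at lon 104°, lat 30°.
Subsquare n=13, i=8: +13·0.0833333° lon, +8·0.0416667° lat → SW at lon 105.083°, lat 30.3333°.
latitude 30.3333° N, longitude 105.0833° E.

30.3333° N, 105.0833° E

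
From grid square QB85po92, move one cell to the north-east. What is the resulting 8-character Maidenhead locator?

Longitude extended square 9; +1 → 10, wraps to 0, carry into subsquare.
Longitude subsquare p = 15; +1 → 16 = q.
Latitude extended square 2; +1 → 3.

QB85qo03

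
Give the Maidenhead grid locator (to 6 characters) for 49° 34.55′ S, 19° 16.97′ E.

JE90pk

Offset from 180°W / 90°S: lon 199.2828°, lat 40.4242°.
Field: lon ⌊199.2828/20⌋ = 9 → J; lat ⌊40.4242/10⌋ = 4 → E.
Square: lon ⌊19.2828/2⌋ = 9; lat ⌊0.4242/1⌋ = 0.
Subsquare: lon ⌊1.2828/0.0833333⌋ = 15 → p; lat ⌊0.4242/0.0416667⌋ = 10 → k.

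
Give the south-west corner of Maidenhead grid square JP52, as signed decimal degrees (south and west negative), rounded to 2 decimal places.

Field J=9, P=15: +9·20° lon, +15·10° lat → SW at lon 0°, lat 60°.
Square 5, 2: +5·2° lon, +2·1° lat → SW at lon 10°, lat 62°.
latitude 62.00, longitude 10.00.

62.00, 10.00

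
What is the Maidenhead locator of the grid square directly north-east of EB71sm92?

EB71tm03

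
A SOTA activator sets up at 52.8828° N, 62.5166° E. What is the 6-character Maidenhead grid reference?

MO12gv

Add 180° to longitude and 90° to latitude: 242.5166, 142.8828.
Field: 242.5166/20 → 12 → M, 142.8828/10 → 14 → O; chars MO.
Square: 2.5166/2 → 1, 2.8828/1 → 2; chars 12.
Subsquare: 0.5166/0.0833333 → 6 → g, 0.8828/0.0416667 → 21 → v; chars gv.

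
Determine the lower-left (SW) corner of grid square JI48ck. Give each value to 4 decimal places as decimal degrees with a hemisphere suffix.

1.5833° S, 8.1667° E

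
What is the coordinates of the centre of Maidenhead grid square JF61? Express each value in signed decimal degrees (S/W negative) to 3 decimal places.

Field J=9, F=5: +9·20° lon, +5·10° lat → SW at lon 0°, lat -40°.
Square 6, 1: +6·2° lon, +1·1° lat → SW at lon 12°, lat -39°.
Cell spans 2° lon × 1° lat. Centre is SW corner plus half of each.
latitude -38.500, longitude 13.000.

-38.500, 13.000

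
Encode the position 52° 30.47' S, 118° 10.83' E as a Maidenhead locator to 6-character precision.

Shift to the Maidenhead origin (180°W, 90°S): lon 298.1805, lat 37.4922.
Field: lon ⌊298.1805/20⌋ = 14 → O; lat ⌊37.4922/10⌋ = 3 → D.
Square: lon ⌊18.1805/2⌋ = 9; lat ⌊7.4922/1⌋ = 7.
Subsquare: lon ⌊0.1805/0.0833333⌋ = 2 → c; lat ⌊0.4922/0.0416667⌋ = 11 → l.

OD97cl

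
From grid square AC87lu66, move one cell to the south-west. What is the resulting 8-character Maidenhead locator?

Longitude extended square 6; −1 → 5.
Latitude extended square 6; −1 → 5.

AC87lu55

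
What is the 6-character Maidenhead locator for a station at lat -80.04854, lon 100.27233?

Offset from 180°W / 90°S: lon 280.2723°, lat 9.9515°.
Field: 280.2723/20 → 14 → O, 9.9515/10 → 0 → A; chars OA.
Square: 0.2723/2 → 0, 9.9515/1 → 9; chars 09.
Subsquare: 0.2723/0.0833333 → 3 → d, 0.9515/0.0416667 → 22 → w; chars dw.

OA09dw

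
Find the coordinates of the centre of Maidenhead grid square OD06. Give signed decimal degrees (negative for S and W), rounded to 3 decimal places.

-53.500, 101.000

Field O=14, D=3: +14·20° lon, +3·10° lat → SW at lon 100°, lat -60°.
Square 0, 6: +0·2° lon, +6·1° lat → SW at lon 100°, lat -54°.
Cell spans 2° lon × 1° lat. Centre is SW corner plus half of each.
latitude -53.500, longitude 101.000.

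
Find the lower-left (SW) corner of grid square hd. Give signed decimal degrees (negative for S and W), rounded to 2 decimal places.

-60.00, -40.00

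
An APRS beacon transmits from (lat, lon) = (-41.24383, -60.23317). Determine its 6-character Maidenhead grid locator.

Add 180° to longitude and 90° to latitude: 119.7668, 48.7562.
Field (20°×10°, letters A–R): 119.7668/20 → 5 → F, 48.7562/10 → 4 → E; chars FE.
Square (2°×1°, digits 0–9): 19.7668/2 → 9, 8.7562/1 → 8; chars 98.
Subsquare (5′×2.5′, letters a–x): 1.7668/0.0833333 → 21 → v, 0.7562/0.0416667 → 18 → s; chars vs.

FE98vs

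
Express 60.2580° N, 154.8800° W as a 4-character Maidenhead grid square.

Shift to the Maidenhead origin (180°W, 90°S): lon 25.12, lat 150.26.
Field: lon ⌊25.12/20⌋ = 1 → B; lat ⌊150.26/10⌋ = 15 → P.
Square: lon ⌊5.12/2⌋ = 2; lat ⌊0.26/1⌋ = 0.

BP20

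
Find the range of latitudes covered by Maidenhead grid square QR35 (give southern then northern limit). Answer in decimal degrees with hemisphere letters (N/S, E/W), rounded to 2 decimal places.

85.00° N, 86.00° N

Field Q=16, R=17: +16·20° lon, +17·10° lat → SW at lon 140°, lat 80°.
Square 3, 5: +3·2° lon, +5·1° lat → SW at lon 146°, lat 85°.
Cell spans 2° lon × 1° lat.
south 85.00° N, north 86.00° N.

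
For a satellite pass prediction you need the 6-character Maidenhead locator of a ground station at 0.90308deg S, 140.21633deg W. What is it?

Add 180° to longitude and 90° to latitude: 39.7837, 89.0969.
Field: 39.7837/20 → 1 → B, 89.0969/10 → 8 → I; chars BI.
Square: 19.7837/2 → 9, 9.0969/1 → 9; chars 99.
Subsquare: 1.7837/0.0833333 → 21 → v, 0.0969/0.0416667 → 2 → c; chars vc.

BI99vc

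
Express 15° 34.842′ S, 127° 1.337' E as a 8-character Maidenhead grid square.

Add 180° to longitude and 90° to latitude: 307.02228, 74.41930.
Field: lon ⌊307.02228/20⌋ = 15 → P; lat ⌊74.41930/10⌋ = 7 → H.
Square: lon ⌊7.02228/2⌋ = 3; lat ⌊4.41930/1⌋ = 4.
Subsquare: lon ⌊1.02228/0.0833333⌋ = 12 → m; lat ⌊0.41930/0.0416667⌋ = 10 → k.
Extended square: lon ⌊0.02228/0.00833333⌋ = 2; lat ⌊0.00263/0.00416667⌋ = 0.

PH34mk20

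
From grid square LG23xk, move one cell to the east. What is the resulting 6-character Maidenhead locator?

Longitude subsquare x = 23; +1 → 24, wraps to 0 = a, carry into square.
Longitude square 2; +1 → 3.
The latitude characters are unchanged.

LG33ak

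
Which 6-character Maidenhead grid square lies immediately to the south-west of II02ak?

HI92xj

Longitude subsquare a = 0; −1 → -1, wraps to 23 = x, carry into square.
Longitude square 0; −1 → -1, wraps to 9, carry into field.
Longitude field I = 8; −1 → 7 = H.
Latitude subsquare k = 10; −1 → 9 = j.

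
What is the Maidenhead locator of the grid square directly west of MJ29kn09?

MJ29jn99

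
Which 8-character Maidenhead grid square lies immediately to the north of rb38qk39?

RB38ql30

Latitude extended square 9; +1 → 10, wraps to 0, carry into subsquare.
Latitude subsquare k = 10; +1 → 11 = l.
The longitude characters are unchanged.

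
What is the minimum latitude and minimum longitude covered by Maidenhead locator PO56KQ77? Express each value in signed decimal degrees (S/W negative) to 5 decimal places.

Field P=15, O=14: +15·20° lon, +14·10° lat → SW at lon 120°, lat 50°.
Square 5, 6: +5·2° lon, +6·1° lat → SW at lon 130°, lat 56°.
Subsquare k=10, q=16: +10·0.0833333° lon, +16·0.0416667° lat → SW at lon 130.833°, lat 56.6667°.
Extended square 7, 7: +7·0.00833333° lon, +7·0.00416667° lat → SW at lon 130.892°, lat 56.6958°.
latitude 56.69583, longitude 130.89167.

56.69583, 130.89167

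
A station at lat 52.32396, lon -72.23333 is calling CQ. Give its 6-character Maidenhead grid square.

FO32vh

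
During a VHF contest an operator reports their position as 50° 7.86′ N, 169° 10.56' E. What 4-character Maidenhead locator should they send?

Add 180° to longitude and 90° to latitude: 349.18, 140.13.
Field: 349.18/20 → 17 → R, 140.13/10 → 14 → O; chars RO.
Square: 9.18/2 → 4, 0.13/1 → 0; chars 40.

RO40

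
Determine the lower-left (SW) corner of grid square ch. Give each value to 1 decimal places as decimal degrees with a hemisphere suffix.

20.0° S, 140.0° W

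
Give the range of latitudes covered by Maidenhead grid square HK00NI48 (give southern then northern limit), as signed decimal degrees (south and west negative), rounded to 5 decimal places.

Field H=7, K=10: +7·20° lon, +10·10° lat → SW at lon -40°, lat 10°.
Square 0, 0: +0·2° lon, +0·1° lat → SW at lon -40°, lat 10°.
Subsquare n=13, i=8: +13·0.0833333° lon, +8·0.0416667° lat → SW at lon -38.9167°, lat 10.3333°.
Extended square 4, 8: +4·0.00833333° lon, +8·0.00416667° lat → SW at lon -38.8833°, lat 10.3667°.
Cell spans 0.00833333° lon × 0.00416667° lat.
south 10.36667, north 10.37083.

10.36667, 10.37083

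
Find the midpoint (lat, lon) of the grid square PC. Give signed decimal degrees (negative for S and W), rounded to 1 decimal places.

Field P=15, C=2: +15·20° lon, +2·10° lat → SW at lon 120°, lat -70°.
Cell spans 20° lon × 10° lat. Centre is SW corner plus half of each.
latitude -65.0, longitude 130.0.

-65.0, 130.0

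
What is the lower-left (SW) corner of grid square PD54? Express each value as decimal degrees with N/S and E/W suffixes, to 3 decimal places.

56.000° S, 130.000° E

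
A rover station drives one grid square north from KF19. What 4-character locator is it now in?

KG10

Latitude square 9; +1 → 10, wraps to 0, carry into field.
Latitude field F = 5; +1 → 6 = G.
The longitude characters are unchanged.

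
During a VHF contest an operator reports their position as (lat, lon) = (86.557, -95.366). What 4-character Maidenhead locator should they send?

ER26

Offset from 180°W / 90°S: lon 84.63°, lat 176.56°.
Field: lon ⌊84.63/20⌋ = 4 → E; lat ⌊176.56/10⌋ = 17 → R.
Square: lon ⌊4.63/2⌋ = 2; lat ⌊6.56/1⌋ = 6.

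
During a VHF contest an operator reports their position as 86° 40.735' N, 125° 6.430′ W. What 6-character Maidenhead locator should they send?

CR76kq

Add 180° to longitude and 90° to latitude: 54.8928, 176.6789.
Field: lon ⌊54.8928/20⌋ = 2 → C; lat ⌊176.6789/10⌋ = 17 → R.
Square: lon ⌊14.8928/2⌋ = 7; lat ⌊6.6789/1⌋ = 6.
Subsquare: lon ⌊0.8928/0.0833333⌋ = 10 → k; lat ⌊0.6789/0.0416667⌋ = 16 → q.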